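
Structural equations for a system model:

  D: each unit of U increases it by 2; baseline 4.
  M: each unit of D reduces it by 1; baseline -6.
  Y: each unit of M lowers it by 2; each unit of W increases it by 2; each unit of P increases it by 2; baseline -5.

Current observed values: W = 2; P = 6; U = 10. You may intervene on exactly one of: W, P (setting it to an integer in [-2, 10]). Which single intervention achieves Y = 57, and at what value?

Intervening on W: Y = 2*W + 67. Reaching 57 requires W = -5, outside [-2, 10].
Intervening on P: with other inputs at their observed values, Y = 2*P + 59. Solving for 57 gives P = -1, within [-2, 10].

set P = -1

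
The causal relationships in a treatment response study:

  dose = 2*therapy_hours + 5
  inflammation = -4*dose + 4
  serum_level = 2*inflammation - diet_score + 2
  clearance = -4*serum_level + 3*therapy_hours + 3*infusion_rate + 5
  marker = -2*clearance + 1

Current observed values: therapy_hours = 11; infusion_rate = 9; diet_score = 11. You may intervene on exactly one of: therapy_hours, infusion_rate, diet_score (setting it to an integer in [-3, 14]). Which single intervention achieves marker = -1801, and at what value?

set diet_score = 3

Intervening on therapy_hours: marker = -134*therapy_hours - 391. Reaching -1801 requires therapy_hours = 705/67, not an integer.
Intervening on infusion_rate: marker = -6*infusion_rate - 1811. Reaching -1801 requires infusion_rate = -5/3, not an integer.
Intervening on diet_score: with other inputs at their observed values, marker = -8*diet_score - 1777. Solving for -1801 gives diet_score = 3, within [-3, 14].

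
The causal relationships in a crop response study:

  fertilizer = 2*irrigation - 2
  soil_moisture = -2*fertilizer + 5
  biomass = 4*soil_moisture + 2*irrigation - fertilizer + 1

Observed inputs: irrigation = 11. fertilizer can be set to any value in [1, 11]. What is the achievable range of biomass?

-56 to 34

Intervening on fertilizer fixes its value directly, overriding its dependence on irrigation.
Substituting into the biomass equation gives biomass = -9*fertilizer + 43.
Linear in fertilizer, so extremes are at the endpoints: fertilizer = 1 gives biomass = 34; fertilizer = 11 gives biomass = -56.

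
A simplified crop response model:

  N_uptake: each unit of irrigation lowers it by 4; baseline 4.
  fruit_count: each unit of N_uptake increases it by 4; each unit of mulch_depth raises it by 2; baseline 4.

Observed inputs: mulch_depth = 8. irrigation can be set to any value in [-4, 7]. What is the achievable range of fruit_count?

Substituting into the fruit_count equation gives fruit_count = -16*irrigation + 36.
Linear in irrigation, so extremes are at the endpoints: irrigation = -4 gives fruit_count = 100; irrigation = 7 gives fruit_count = -76.

-76 to 100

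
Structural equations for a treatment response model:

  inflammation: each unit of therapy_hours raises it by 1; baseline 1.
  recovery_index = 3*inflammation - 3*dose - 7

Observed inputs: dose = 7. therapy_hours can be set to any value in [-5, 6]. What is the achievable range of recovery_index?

Substituting into the recovery_index equation gives recovery_index = 3*therapy_hours - 25.
Linear in therapy_hours, so extremes are at the endpoints: therapy_hours = -5 gives recovery_index = -40; therapy_hours = 6 gives recovery_index = -7.

-40 to -7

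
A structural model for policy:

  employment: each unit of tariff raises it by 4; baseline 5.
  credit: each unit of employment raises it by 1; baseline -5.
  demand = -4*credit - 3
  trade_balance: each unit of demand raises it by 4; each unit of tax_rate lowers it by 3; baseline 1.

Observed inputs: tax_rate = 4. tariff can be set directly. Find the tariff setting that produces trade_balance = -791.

tariff = 12

Substituting into the credit equation gives credit = 4*tariff.
So demand = -16*tariff - 3.
Substituting into the trade_balance equation gives trade_balance = -64*tariff - 23.
Solve -64*tariff - 23 = -791: tariff = (-791 + 23) / -64 = 12.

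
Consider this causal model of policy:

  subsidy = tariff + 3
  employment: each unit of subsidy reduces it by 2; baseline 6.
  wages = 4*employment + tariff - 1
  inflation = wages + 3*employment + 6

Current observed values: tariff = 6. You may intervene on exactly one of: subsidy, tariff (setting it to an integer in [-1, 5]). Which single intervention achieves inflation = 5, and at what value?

Intervening on subsidy: inflation = -14*subsidy + 53. Reaching 5 requires subsidy = 24/7, not an integer.
Intervening on tariff: with other inputs at their observed values, inflation = -13*tariff + 5. Solving for 5 gives tariff = 0, within [-1, 5].

set tariff = 0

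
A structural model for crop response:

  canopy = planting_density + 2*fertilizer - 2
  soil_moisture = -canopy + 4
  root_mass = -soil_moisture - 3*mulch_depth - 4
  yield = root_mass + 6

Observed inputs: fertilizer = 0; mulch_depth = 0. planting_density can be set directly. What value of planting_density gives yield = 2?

planting_density = 6

Substituting into the canopy equation gives canopy = planting_density - 2.
Substituting into the soil_moisture equation gives soil_moisture = -planting_density + 6.
Substituting into the root_mass equation gives root_mass = planting_density - 10.
yield becomes planting_density - 4.
Solve planting_density - 4 = 2: planting_density = (2 + 4) / 1 = 6.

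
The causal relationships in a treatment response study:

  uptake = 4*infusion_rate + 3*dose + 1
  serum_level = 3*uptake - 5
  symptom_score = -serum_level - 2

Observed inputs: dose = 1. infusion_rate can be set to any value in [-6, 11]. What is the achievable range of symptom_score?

Substituting into the uptake equation gives uptake = 4*infusion_rate + 4.
Substituting into the serum_level equation gives serum_level = 12*infusion_rate + 7.
Substituting into the symptom_score equation gives symptom_score = -12*infusion_rate - 9.
Linear in infusion_rate, so extremes are at the endpoints: infusion_rate = -6 gives symptom_score = 63; infusion_rate = 11 gives symptom_score = -141.

-141 to 63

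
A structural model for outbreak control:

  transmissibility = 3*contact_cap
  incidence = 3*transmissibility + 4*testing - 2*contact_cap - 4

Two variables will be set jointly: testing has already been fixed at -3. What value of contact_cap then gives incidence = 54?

contact_cap = 10

With testing held at -3:
Substituting into the incidence equation gives incidence = 7*contact_cap - 16.
Solve 7*contact_cap - 16 = 54: contact_cap = (54 + 16) / 7 = 10.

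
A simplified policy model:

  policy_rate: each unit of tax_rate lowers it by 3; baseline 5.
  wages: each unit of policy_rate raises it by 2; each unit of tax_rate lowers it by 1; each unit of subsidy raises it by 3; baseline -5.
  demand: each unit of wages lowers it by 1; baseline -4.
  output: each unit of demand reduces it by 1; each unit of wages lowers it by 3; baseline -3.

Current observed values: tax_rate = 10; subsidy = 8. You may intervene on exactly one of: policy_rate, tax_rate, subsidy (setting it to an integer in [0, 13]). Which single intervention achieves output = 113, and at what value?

Intervening on policy_rate: output = -4*policy_rate - 17. Reaching 113 requires policy_rate = -65/2, not an integer.
Intervening on tax_rate: output = 14*tax_rate - 57. Reaching 113 requires tax_rate = 85/7, not an integer.
Intervening on subsidy: with other inputs at their observed values, output = -6*subsidy + 131. Solving for 113 gives subsidy = 3, within [0, 13].

set subsidy = 3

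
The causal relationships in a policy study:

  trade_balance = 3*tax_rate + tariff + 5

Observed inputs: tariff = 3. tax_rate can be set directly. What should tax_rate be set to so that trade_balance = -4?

tax_rate = -4

Substituting into the trade_balance equation gives trade_balance = 3*tax_rate + 8.
Solve 3*tax_rate + 8 = -4: tax_rate = (-4 - 8) / 3 = -4.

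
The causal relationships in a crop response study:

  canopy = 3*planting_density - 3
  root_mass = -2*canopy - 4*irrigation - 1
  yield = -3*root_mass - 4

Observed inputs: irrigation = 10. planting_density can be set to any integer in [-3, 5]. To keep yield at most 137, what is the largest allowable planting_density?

Substituting into the root_mass equation gives root_mass = -6*planting_density - 35.
yield becomes 18*planting_density + 101.
Require 18*planting_density + 101 ≤ 137, so planting_density ≤ 2.
The largest integer in [-3, 5] satisfying this is 2.

planting_density = 2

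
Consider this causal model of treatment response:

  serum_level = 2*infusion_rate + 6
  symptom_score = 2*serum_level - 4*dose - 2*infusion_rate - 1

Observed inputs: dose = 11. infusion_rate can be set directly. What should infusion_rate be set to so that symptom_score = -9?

infusion_rate = 12

Substituting into the symptom_score equation gives symptom_score = 2*infusion_rate - 33.
Solve 2*infusion_rate - 33 = -9: infusion_rate = (-9 + 33) / 2 = 12.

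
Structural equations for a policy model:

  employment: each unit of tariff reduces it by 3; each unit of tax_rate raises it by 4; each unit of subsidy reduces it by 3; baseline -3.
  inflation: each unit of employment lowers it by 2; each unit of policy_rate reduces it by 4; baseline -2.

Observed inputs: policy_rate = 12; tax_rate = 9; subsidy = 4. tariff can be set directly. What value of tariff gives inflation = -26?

Substituting into the employment equation gives employment = -3*tariff + 21.
This gives inflation = 6*tariff - 92.
Solve 6*tariff - 92 = -26: tariff = (-26 + 92) / 6 = 11.

tariff = 11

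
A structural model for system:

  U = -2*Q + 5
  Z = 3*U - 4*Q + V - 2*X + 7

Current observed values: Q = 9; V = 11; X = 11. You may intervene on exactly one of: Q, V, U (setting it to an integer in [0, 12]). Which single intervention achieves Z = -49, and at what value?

Intervening on Q: with other inputs at their observed values, Z = -10*Q + 11. Solving for -49 gives Q = 6, within [0, 12].
Intervening on V: Z = V - 90. Reaching -49 requires V = 41, outside [0, 12].
Intervening on U: Z = 3*U - 40. Reaching -49 requires U = -3, outside [0, 12].

set Q = 6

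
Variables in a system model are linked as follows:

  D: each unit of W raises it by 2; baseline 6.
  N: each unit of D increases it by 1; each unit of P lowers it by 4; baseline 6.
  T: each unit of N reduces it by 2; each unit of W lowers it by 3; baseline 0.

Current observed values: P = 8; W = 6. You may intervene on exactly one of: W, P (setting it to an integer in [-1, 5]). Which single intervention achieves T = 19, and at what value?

Intervening on W: with other inputs at their observed values, T = -7*W + 40. Solving for 19 gives W = 3, within [-1, 5].
Intervening on P: T = 8*P - 66. Reaching 19 requires P = 85/8, not an integer.

set W = 3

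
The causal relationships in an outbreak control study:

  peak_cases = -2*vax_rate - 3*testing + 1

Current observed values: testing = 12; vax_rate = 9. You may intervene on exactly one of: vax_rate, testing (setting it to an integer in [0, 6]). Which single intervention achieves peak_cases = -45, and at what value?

set vax_rate = 5

Intervening on vax_rate: with other inputs at their observed values, peak_cases = -2*vax_rate - 35. Solving for -45 gives vax_rate = 5, within [0, 6].
Intervening on testing: peak_cases = -3*testing - 17. Reaching -45 requires testing = 28/3, not an integer.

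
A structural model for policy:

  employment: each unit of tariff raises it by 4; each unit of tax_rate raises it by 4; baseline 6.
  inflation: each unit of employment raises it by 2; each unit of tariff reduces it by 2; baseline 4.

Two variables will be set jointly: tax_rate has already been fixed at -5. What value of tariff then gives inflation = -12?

tariff = 2

With tax_rate held at -5:
Substituting into the employment equation gives employment = 4*tariff - 14.
So inflation = 6*tariff - 24.
Solve 6*tariff - 24 = -12: tariff = (-12 + 24) / 6 = 2.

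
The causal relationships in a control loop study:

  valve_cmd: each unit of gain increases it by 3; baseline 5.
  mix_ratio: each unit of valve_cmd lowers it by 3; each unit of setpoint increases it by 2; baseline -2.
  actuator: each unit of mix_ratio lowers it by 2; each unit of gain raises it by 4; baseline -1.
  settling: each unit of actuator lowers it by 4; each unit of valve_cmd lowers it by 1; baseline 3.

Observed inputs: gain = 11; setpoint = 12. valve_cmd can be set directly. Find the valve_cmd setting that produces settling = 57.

Intervening on valve_cmd fixes its value directly, overriding its dependence on gain.
Substituting into the mix_ratio equation gives mix_ratio = -3*valve_cmd + 22.
This gives actuator = 6*valve_cmd - 1.
This gives settling = -25*valve_cmd + 7.
Solve -25*valve_cmd + 7 = 57: valve_cmd = (57 - 7) / -25 = -2.

valve_cmd = -2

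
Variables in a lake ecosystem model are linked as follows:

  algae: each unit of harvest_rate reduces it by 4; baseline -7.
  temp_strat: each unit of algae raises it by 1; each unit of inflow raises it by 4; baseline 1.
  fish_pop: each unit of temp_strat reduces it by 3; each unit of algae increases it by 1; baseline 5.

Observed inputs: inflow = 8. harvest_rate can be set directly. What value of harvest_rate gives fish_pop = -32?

harvest_rate = 6

Substituting into the temp_strat equation gives temp_strat = -4*harvest_rate + 26.
fish_pop becomes 8*harvest_rate - 80.
Solve 8*harvest_rate - 80 = -32: harvest_rate = (-32 + 80) / 8 = 6.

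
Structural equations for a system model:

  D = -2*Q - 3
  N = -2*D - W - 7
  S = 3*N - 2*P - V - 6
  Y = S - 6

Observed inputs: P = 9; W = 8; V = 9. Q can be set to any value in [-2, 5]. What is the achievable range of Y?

-90 to -6

Substituting into the N equation gives N = 4*Q - 9.
Substituting into the S equation gives S = 12*Q - 60.
Substituting into the Y equation gives Y = 12*Q - 66.
Linear in Q, so extremes are at the endpoints: Q = -2 gives Y = -90; Q = 5 gives Y = -6.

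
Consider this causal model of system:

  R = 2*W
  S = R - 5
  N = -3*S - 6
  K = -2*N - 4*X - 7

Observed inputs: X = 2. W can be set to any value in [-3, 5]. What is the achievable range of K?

-69 to 27

Substituting into the S equation gives S = 2*W - 5.
Substituting into the N equation gives N = -6*W + 9.
This gives K = 12*W - 33.
Linear in W, so extremes are at the endpoints: W = -3 gives K = -69; W = 5 gives K = 27.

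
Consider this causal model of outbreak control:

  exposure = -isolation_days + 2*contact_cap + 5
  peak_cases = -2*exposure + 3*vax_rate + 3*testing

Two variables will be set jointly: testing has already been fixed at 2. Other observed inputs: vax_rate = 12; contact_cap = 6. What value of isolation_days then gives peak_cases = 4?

With testing held at 2:
Substituting into the exposure equation gives exposure = -isolation_days + 17.
Substituting into the peak_cases equation gives peak_cases = 2*isolation_days + 8.
Solve 2*isolation_days + 8 = 4: isolation_days = (4 - 8) / 2 = -2.

isolation_days = -2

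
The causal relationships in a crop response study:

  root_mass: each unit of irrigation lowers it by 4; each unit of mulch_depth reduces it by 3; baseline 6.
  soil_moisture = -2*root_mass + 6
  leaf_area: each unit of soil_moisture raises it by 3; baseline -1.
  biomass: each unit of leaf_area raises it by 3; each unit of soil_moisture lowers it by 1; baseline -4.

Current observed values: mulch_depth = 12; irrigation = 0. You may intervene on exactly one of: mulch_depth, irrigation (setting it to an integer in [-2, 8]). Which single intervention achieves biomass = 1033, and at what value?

Intervening on mulch_depth: biomass = 48*mulch_depth - 55. Reaching 1033 requires mulch_depth = 68/3, not an integer.
Intervening on irrigation: with other inputs at their observed values, biomass = 64*irrigation + 521. Solving for 1033 gives irrigation = 8, within [-2, 8].

set irrigation = 8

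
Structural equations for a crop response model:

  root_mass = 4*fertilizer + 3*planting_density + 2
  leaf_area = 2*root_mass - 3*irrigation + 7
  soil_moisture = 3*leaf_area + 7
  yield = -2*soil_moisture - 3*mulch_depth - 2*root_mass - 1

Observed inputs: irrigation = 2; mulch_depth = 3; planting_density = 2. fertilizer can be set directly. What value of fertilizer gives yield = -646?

fertilizer = 9

Substituting into the root_mass equation gives root_mass = 4*fertilizer + 8.
Substituting into the leaf_area equation gives leaf_area = 8*fertilizer + 17.
Substituting into the soil_moisture equation gives soil_moisture = 24*fertilizer + 58.
Substituting into the yield equation gives yield = -56*fertilizer - 142.
Solve -56*fertilizer - 142 = -646: fertilizer = (-646 + 142) / -56 = 9.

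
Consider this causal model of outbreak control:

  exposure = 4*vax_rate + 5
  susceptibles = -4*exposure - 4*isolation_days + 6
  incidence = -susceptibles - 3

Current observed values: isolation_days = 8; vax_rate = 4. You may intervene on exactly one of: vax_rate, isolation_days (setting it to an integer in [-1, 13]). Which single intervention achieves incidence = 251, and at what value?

set vax_rate = 13

Intervening on vax_rate: with other inputs at their observed values, incidence = 16*vax_rate + 43. Solving for 251 gives vax_rate = 13, within [-1, 13].
Intervening on isolation_days: incidence = 4*isolation_days + 75. Reaching 251 requires isolation_days = 44, outside [-1, 13].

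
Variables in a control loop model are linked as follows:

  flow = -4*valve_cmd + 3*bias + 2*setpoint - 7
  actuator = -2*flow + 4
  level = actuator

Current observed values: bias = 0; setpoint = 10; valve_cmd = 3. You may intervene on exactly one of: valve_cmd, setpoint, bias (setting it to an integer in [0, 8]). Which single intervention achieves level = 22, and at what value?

Intervening on valve_cmd: level = 8*valve_cmd - 22. Reaching 22 requires valve_cmd = 11/2, not an integer.
Intervening on setpoint: with other inputs at their observed values, level = -4*setpoint + 42. Solving for 22 gives setpoint = 5, within [0, 8].
Intervening on bias: level = -6*bias + 2. Reaching 22 requires bias = -10/3, not an integer.

set setpoint = 5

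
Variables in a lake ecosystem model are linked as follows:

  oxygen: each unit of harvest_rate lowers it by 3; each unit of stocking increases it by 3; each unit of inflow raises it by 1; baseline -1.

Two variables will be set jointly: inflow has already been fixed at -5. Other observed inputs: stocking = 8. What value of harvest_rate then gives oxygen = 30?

With inflow held at -5:
Substituting into the oxygen equation gives oxygen = -3*harvest_rate + 18.
Solve -3*harvest_rate + 18 = 30: harvest_rate = (30 - 18) / -3 = -4.

harvest_rate = -4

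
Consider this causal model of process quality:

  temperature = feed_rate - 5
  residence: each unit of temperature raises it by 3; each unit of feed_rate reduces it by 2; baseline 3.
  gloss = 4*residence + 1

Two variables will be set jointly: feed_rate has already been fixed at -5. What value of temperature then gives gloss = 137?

With feed_rate held at -5:
Intervening on temperature fixes its value directly, overriding its dependence on feed_rate.
Substituting into the residence equation gives residence = 3*temperature + 13.
Substituting into the gloss equation gives gloss = 12*temperature + 53.
Solve 12*temperature + 53 = 137: temperature = (137 - 53) / 12 = 7.

temperature = 7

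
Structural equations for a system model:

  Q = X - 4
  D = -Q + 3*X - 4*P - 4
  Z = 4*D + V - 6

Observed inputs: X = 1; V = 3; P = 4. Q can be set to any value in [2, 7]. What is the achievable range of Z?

-99 to -79

Intervening on Q fixes its value directly, overriding its dependence on X.
Substituting into the D equation gives D = -Q - 17.
Z becomes -4*Q - 71.
Linear in Q, so extremes are at the endpoints: Q = 2 gives Z = -79; Q = 7 gives Z = -99.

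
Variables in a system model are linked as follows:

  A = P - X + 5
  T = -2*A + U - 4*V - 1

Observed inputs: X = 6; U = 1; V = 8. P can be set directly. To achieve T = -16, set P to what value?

Substituting into the A equation gives A = P - 1.
Substituting into the T equation gives T = -2*P - 30.
Solve -2*P - 30 = -16: P = (-16 + 30) / -2 = -7.

P = -7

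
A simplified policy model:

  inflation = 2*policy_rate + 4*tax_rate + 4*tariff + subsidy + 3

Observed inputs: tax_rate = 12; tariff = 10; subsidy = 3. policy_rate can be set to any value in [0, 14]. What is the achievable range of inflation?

Substituting into the inflation equation gives inflation = 2*policy_rate + 94.
Linear in policy_rate, so extremes are at the endpoints: policy_rate = 0 gives inflation = 94; policy_rate = 14 gives inflation = 122.

94 to 122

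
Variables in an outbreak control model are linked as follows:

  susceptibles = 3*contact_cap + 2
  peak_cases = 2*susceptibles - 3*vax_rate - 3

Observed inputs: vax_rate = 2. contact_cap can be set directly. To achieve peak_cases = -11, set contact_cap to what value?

Substituting into the peak_cases equation gives peak_cases = 6*contact_cap - 5.
Solve 6*contact_cap - 5 = -11: contact_cap = (-11 + 5) / 6 = -1.

contact_cap = -1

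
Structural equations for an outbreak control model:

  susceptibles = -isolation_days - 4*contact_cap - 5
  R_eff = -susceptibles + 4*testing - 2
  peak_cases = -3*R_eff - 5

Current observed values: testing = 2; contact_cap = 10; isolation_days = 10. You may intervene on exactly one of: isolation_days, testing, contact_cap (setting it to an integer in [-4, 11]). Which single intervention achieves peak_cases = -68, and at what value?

Intervening on isolation_days: peak_cases = -3*isolation_days - 158. Reaching -68 requires isolation_days = -30, outside [-4, 11].
Intervening on testing: peak_cases = -12*testing - 164. Reaching -68 requires testing = -8, outside [-4, 11].
Intervening on contact_cap: with other inputs at their observed values, peak_cases = -12*contact_cap - 68. Solving for -68 gives contact_cap = 0, within [-4, 11].

set contact_cap = 0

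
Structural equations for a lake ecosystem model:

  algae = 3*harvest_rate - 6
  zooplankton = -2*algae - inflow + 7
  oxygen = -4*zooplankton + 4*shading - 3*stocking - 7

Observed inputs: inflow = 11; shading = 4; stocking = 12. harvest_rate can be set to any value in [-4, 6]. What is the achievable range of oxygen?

-155 to 85

Substituting into the zooplankton equation gives zooplankton = -6*harvest_rate + 8.
This gives oxygen = 24*harvest_rate - 59.
Linear in harvest_rate, so extremes are at the endpoints: harvest_rate = -4 gives oxygen = -155; harvest_rate = 6 gives oxygen = 85.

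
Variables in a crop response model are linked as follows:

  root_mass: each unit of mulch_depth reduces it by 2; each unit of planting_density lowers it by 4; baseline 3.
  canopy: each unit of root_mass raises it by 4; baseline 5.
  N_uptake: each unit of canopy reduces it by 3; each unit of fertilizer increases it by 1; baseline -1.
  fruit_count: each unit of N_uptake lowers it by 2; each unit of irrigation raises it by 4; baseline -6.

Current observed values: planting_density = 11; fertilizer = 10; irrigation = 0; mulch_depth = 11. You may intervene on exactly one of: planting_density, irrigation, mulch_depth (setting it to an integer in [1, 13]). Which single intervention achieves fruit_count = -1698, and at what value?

Intervening on planting_density: with other inputs at their observed values, fruit_count = -96*planting_density - 450. Solving for -1698 gives planting_density = 13, within [1, 13].
Intervening on irrigation: fruit_count = 4*irrigation - 1506. Reaching -1698 requires irrigation = -48, outside [1, 13].
Intervening on mulch_depth: fruit_count = -48*mulch_depth - 978. Reaching -1698 requires mulch_depth = 15, outside [1, 13].

set planting_density = 13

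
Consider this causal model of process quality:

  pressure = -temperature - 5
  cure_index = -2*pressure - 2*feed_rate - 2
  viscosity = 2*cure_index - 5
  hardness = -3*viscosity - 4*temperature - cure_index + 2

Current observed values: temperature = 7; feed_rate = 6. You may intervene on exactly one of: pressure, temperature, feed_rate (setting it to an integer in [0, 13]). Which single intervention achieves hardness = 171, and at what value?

set pressure = 6

Intervening on pressure: with other inputs at their observed values, hardness = 14*pressure + 87. Solving for 171 gives pressure = 6, within [0, 13].
Intervening on temperature: hardness = -18*temperature + 45. Reaching 171 requires temperature = -7, outside [0, 13].
Intervening on feed_rate: hardness = 14*feed_rate - 165. Reaching 171 requires feed_rate = 24, outside [0, 13].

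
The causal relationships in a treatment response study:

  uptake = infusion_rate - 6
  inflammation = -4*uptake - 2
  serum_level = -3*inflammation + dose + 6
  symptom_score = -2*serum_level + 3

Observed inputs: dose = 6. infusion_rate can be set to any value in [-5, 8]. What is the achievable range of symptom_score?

-81 to 231

Substituting into the inflammation equation gives inflammation = -4*infusion_rate + 22.
So serum_level = 12*infusion_rate - 54.
Substituting into the symptom_score equation gives symptom_score = -24*infusion_rate + 111.
Linear in infusion_rate, so extremes are at the endpoints: infusion_rate = -5 gives symptom_score = 231; infusion_rate = 8 gives symptom_score = -81.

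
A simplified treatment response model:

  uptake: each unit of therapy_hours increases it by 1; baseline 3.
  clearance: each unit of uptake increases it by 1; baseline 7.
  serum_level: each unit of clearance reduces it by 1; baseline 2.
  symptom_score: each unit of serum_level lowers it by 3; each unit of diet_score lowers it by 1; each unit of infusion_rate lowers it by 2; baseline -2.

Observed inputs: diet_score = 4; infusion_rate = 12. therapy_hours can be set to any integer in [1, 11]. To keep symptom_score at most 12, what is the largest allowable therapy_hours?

therapy_hours = 6

Substituting into the clearance equation gives clearance = therapy_hours + 10.
Substituting into the serum_level equation gives serum_level = -therapy_hours - 8.
This gives symptom_score = 3*therapy_hours - 6.
Require 3*therapy_hours - 6 ≤ 12, so therapy_hours ≤ 6.
The largest integer in [1, 11] satisfying this is 6.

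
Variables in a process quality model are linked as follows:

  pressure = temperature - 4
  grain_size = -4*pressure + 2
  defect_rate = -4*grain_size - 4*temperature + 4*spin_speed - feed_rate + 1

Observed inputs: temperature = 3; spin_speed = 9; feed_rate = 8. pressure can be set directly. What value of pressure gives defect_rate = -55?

Intervening on pressure fixes its value directly, overriding its dependence on temperature.
Substituting into the defect_rate equation gives defect_rate = 16*pressure + 9.
Solve 16*pressure + 9 = -55: pressure = (-55 - 9) / 16 = -4.

pressure = -4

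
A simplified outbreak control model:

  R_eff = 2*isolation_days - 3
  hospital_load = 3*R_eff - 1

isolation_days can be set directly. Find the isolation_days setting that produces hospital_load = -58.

Substituting into the hospital_load equation gives hospital_load = 6*isolation_days - 10.
Solve 6*isolation_days - 10 = -58: isolation_days = (-58 + 10) / 6 = -8.

isolation_days = -8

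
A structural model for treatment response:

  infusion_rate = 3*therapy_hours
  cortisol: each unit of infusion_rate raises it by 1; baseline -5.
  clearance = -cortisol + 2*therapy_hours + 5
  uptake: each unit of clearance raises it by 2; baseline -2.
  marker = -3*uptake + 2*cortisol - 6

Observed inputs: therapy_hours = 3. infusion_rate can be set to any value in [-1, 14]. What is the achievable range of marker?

Intervening on infusion_rate fixes its value directly, overriding its dependence on therapy_hours.
Substituting into the clearance equation gives clearance = -infusion_rate + 16.
This gives uptake = -2*infusion_rate + 30.
Substituting into the marker equation gives marker = 8*infusion_rate - 106.
Linear in infusion_rate, so extremes are at the endpoints: infusion_rate = -1 gives marker = -114; infusion_rate = 14 gives marker = 6.

-114 to 6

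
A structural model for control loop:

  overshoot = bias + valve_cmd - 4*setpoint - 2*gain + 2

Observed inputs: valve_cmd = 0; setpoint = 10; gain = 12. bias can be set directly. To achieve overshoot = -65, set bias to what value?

Substituting into the overshoot equation gives overshoot = bias - 62.
Solve bias - 62 = -65: bias = (-65 + 62) / 1 = -3.

bias = -3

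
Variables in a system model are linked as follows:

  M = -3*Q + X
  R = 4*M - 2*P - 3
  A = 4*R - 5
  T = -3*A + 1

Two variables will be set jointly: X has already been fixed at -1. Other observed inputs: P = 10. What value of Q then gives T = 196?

With X held at -1:
Substituting into the M equation gives M = -3*Q - 1.
Substituting into the R equation gives R = -12*Q - 27.
Substituting into the A equation gives A = -48*Q - 113.
T becomes 144*Q + 340.
Solve 144*Q + 340 = 196: Q = (196 - 340) / 144 = -1.

Q = -1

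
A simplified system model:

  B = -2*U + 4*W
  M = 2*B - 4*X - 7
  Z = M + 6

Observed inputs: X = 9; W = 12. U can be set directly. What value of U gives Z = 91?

U = -8

Substituting into the B equation gives B = -2*U + 48.
Substituting into the M equation gives M = -4*U + 53.
Substituting into the Z equation gives Z = -4*U + 59.
Solve -4*U + 59 = 91: U = (91 - 59) / -4 = -8.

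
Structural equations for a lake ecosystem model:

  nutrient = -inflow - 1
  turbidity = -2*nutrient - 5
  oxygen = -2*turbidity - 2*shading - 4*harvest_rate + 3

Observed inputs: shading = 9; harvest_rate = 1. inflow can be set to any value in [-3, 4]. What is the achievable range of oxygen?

Substituting into the turbidity equation gives turbidity = 2*inflow - 3.
oxygen becomes -4*inflow - 13.
Linear in inflow, so extremes are at the endpoints: inflow = -3 gives oxygen = -1; inflow = 4 gives oxygen = -29.

-29 to -1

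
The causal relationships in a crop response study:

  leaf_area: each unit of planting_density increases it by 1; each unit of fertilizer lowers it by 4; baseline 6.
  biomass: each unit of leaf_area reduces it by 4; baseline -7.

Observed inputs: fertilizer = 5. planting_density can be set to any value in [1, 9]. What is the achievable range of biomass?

13 to 45

Substituting into the leaf_area equation gives leaf_area = planting_density - 14.
This gives biomass = -4*planting_density + 49.
Linear in planting_density, so extremes are at the endpoints: planting_density = 1 gives biomass = 45; planting_density = 9 gives biomass = 13.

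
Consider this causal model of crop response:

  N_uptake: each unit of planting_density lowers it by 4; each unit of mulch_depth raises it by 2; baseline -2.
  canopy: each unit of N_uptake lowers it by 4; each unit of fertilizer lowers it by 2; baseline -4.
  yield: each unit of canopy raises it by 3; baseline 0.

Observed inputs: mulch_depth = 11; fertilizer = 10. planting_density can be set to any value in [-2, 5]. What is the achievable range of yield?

Substituting into the N_uptake equation gives N_uptake = -4*planting_density + 20.
canopy becomes 16*planting_density - 104.
So yield = 48*planting_density - 312.
Linear in planting_density, so extremes are at the endpoints: planting_density = -2 gives yield = -408; planting_density = 5 gives yield = -72.

-408 to -72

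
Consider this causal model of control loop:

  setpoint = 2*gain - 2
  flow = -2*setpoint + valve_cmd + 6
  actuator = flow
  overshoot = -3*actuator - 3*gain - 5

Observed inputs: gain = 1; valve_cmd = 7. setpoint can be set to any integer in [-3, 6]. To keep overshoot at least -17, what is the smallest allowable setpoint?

setpoint = 5

Intervening on setpoint fixes its value directly, overriding its dependence on gain.
Substituting into the flow equation gives flow = -2*setpoint + 13.
actuator becomes -2*setpoint + 13.
Substituting into the overshoot equation gives overshoot = 6*setpoint - 47.
Require 6*setpoint - 47 ≥ -17, so setpoint ≥ 5.
The smallest integer in [-3, 6] satisfying this is 5.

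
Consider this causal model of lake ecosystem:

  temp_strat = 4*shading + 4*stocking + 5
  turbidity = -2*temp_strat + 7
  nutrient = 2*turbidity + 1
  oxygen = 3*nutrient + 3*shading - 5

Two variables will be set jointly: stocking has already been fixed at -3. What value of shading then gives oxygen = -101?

With stocking held at -3:
Substituting into the temp_strat equation gives temp_strat = 4*shading - 7.
Substituting into the turbidity equation gives turbidity = -8*shading + 21.
Substituting into the nutrient equation gives nutrient = -16*shading + 43.
Substituting into the oxygen equation gives oxygen = -45*shading + 124.
Solve -45*shading + 124 = -101: shading = (-101 - 124) / -45 = 5.

shading = 5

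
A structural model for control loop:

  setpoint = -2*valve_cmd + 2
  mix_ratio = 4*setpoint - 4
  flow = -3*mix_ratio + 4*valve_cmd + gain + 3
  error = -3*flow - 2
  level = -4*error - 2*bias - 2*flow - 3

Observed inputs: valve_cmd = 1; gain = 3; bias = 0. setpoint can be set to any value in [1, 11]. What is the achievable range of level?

-1095 to 105

Intervening on setpoint fixes its value directly, overriding its dependence on valve_cmd.
Substituting into the flow equation gives flow = -12*setpoint + 22.
Substituting into the error equation gives error = 36*setpoint - 68.
This gives level = -120*setpoint + 225.
Linear in setpoint, so extremes are at the endpoints: setpoint = 1 gives level = 105; setpoint = 11 gives level = -1095.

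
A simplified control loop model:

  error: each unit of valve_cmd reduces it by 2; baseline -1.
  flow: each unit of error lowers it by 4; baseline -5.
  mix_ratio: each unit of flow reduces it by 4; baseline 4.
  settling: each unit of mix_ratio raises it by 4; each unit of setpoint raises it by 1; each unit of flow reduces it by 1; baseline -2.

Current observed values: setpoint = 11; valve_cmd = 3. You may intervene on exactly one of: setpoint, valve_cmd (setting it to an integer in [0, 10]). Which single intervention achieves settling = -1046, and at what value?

Intervening on setpoint: settling = setpoint - 377. Reaching -1046 requires setpoint = -669, outside [0, 10].
Intervening on valve_cmd: with other inputs at their observed values, settling = -136*valve_cmd + 42. Solving for -1046 gives valve_cmd = 8, within [0, 10].

set valve_cmd = 8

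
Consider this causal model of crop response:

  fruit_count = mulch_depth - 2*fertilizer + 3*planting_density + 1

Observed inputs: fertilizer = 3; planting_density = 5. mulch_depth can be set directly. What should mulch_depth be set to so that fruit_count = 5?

Substituting into the fruit_count equation gives fruit_count = mulch_depth + 10.
Solve mulch_depth + 10 = 5: mulch_depth = (5 - 10) / 1 = -5.

mulch_depth = -5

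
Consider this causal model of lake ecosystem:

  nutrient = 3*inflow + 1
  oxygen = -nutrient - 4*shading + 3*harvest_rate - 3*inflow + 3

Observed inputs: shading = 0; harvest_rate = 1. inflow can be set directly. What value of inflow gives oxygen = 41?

inflow = -6

Substituting into the oxygen equation gives oxygen = -6*inflow + 5.
Solve -6*inflow + 5 = 41: inflow = (41 - 5) / -6 = -6.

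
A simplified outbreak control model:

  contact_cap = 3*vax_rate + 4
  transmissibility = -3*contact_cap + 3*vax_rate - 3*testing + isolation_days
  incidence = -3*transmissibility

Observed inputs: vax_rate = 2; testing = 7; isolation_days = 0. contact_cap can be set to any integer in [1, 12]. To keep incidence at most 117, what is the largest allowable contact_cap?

contact_cap = 8

Intervening on contact_cap fixes its value directly, overriding its dependence on vax_rate.
Substituting into the transmissibility equation gives transmissibility = -3*contact_cap - 15.
incidence becomes 9*contact_cap + 45.
Require 9*contact_cap + 45 ≤ 117, so contact_cap ≤ 8.
The largest integer in [1, 12] satisfying this is 8.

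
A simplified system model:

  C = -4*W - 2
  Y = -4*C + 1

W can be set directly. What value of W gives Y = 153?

Substituting into the Y equation gives Y = 16*W + 9.
Solve 16*W + 9 = 153: W = (153 - 9) / 16 = 9.

W = 9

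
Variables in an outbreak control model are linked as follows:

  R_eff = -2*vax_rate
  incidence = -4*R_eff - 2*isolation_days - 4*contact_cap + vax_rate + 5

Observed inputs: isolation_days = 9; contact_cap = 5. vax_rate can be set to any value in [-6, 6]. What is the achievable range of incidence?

-87 to 21

Substituting into the incidence equation gives incidence = 9*vax_rate - 33.
Linear in vax_rate, so extremes are at the endpoints: vax_rate = -6 gives incidence = -87; vax_rate = 6 gives incidence = 21.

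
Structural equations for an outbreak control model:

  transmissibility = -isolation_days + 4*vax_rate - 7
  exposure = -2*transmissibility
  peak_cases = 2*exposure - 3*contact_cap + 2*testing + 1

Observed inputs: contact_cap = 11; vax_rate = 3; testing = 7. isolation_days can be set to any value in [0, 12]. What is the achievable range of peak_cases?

Substituting into the transmissibility equation gives transmissibility = -isolation_days + 5.
exposure becomes 2*isolation_days - 10.
peak_cases becomes 4*isolation_days - 38.
Linear in isolation_days, so extremes are at the endpoints: isolation_days = 0 gives peak_cases = -38; isolation_days = 12 gives peak_cases = 10.

-38 to 10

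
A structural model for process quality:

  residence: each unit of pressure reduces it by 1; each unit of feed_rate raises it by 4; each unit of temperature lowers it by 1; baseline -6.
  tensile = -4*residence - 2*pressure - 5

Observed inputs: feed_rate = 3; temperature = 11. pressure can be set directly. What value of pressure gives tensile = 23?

pressure = 4

Substituting into the residence equation gives residence = -pressure - 5.
Substituting into the tensile equation gives tensile = 2*pressure + 15.
Solve 2*pressure + 15 = 23: pressure = (23 - 15) / 2 = 4.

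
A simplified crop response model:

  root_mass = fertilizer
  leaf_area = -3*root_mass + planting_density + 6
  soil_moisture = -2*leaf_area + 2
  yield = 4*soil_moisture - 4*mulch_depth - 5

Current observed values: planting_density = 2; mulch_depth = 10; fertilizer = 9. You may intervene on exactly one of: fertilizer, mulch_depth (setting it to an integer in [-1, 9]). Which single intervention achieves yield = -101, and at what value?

set fertilizer = 0

Intervening on fertilizer: with other inputs at their observed values, yield = 24*fertilizer - 101. Solving for -101 gives fertilizer = 0, within [-1, 9].
Intervening on mulch_depth: yield = -4*mulch_depth + 155. Reaching -101 requires mulch_depth = 64, outside [-1, 9].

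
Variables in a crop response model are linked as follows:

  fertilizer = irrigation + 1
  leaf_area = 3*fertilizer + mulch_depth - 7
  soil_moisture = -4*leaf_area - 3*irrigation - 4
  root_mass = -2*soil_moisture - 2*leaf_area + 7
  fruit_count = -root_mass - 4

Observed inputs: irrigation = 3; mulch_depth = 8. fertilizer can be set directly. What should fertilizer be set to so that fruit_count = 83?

Intervening on fertilizer fixes its value directly, overriding its dependence on irrigation.
Substituting into the leaf_area equation gives leaf_area = 3*fertilizer + 1.
Substituting into the soil_moisture equation gives soil_moisture = -12*fertilizer - 17.
This gives root_mass = 18*fertilizer + 39.
Substituting into the fruit_count equation gives fruit_count = -18*fertilizer - 43.
Solve -18*fertilizer - 43 = 83: fertilizer = (83 + 43) / -18 = -7.

fertilizer = -7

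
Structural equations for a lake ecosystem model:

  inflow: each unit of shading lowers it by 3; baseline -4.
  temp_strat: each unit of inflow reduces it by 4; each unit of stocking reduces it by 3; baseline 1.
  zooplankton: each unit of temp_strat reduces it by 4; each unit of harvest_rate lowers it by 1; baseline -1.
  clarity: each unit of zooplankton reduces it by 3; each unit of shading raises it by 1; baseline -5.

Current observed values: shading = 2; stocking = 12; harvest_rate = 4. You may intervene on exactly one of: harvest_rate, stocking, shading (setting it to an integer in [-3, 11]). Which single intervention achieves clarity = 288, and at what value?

Intervening on harvest_rate: clarity = 3*harvest_rate + 60. Reaching 288 requires harvest_rate = 76, outside [-3, 11].
Intervening on stocking: with other inputs at their observed values, clarity = -36*stocking + 504. Solving for 288 gives stocking = 6, within [-3, 11].
Intervening on shading: clarity = 145*shading - 218. Reaching 288 requires shading = 506/145, not an integer.

set stocking = 6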